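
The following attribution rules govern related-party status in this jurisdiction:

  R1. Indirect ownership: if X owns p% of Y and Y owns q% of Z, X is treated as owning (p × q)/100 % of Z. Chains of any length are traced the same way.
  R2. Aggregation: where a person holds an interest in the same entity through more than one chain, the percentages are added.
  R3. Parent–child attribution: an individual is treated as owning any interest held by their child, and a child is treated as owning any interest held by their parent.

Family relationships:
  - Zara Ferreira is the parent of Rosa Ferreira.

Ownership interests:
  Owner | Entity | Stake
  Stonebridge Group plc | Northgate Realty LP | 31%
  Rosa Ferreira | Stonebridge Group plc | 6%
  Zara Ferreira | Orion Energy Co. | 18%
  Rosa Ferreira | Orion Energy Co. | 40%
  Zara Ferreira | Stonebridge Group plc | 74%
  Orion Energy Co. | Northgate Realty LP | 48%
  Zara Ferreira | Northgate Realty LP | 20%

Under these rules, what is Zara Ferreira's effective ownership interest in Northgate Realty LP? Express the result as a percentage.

By parent–child attribution (R3), Zara Ferreira is treated as also owning Rosa Ferreira's interest in Stonebridge Group plc, giving 74% + 6% = 80%.
By parent–child attribution (R3), Zara Ferreira is treated as also owning Rosa Ferreira's interest in Orion Energy Co, giving 18% + 40% = 58%.
Chain via Stonebridge Group plc (R1): 80% × 31% = 24.8% of Northgate Realty LP.
Chain via Orion Energy Co. (R1): 58% × 48% = 27.84% of Northgate Realty LP.
Direct interest in Northgate Realty LP: 20%.
Aggregating (R2): 24.8% + 27.84% + 20% = 72.64%.

72.64%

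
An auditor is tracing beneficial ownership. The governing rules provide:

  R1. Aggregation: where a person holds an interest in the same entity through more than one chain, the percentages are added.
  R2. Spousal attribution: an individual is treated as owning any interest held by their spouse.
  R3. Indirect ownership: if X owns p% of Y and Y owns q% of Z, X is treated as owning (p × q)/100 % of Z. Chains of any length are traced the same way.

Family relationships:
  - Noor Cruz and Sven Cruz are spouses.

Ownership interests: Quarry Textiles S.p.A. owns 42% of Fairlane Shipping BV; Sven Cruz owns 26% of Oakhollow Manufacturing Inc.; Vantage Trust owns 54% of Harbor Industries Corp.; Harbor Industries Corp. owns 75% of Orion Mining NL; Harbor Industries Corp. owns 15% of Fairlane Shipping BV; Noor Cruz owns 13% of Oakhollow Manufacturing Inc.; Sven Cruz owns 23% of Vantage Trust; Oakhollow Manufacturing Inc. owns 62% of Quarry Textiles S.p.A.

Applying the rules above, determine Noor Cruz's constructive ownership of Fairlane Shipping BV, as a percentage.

By spousal attribution (R2), Noor Cruz is treated as also owning Sven Cruz's interest in Oakhollow Manufacturing Inc, giving 13% + 26% = 39%.
By spousal attribution (R2), Noor Cruz is treated as owning Sven Cruz's 23% interest in Vantage Trust.
Chain via Oakhollow Manufacturing Inc. → Quarry Textiles S.p.A. (R3): 39% × 62% × 42% = 10.1556% of Fairlane Shipping BV.
Chain via Vantage Trust → Harbor Industries Corp. (R3): 23% × 54% × 15% = 1.863% of Fairlane Shipping BV.
Aggregating (R1): 10.1556% + 1.863% = 12.0186%.

12.0186%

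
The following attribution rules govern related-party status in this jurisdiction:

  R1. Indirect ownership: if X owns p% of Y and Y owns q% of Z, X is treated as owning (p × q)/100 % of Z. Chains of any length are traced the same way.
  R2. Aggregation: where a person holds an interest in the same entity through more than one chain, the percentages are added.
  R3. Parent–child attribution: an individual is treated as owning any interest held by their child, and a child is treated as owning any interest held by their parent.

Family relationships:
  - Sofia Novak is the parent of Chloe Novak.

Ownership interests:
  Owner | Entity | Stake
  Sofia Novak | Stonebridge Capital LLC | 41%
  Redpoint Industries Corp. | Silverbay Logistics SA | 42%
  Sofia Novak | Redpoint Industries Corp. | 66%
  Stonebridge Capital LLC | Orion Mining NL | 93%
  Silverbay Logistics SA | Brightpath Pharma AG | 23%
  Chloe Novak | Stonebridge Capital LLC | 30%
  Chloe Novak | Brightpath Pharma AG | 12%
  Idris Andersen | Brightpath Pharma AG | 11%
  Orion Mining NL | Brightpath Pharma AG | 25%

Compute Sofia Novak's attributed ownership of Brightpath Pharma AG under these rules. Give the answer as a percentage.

34.8831%

By parent–child attribution (R3), Sofia Novak is treated as also owning Chloe Novak's interest in Stonebridge Capital LLC, giving 41% + 30% = 71%.
By parent–child attribution (R3), Sofia Novak is treated as owning Chloe Novak's 12% interest in Brightpath Pharma AG.
Chain via Redpoint Industries Corp. → Silverbay Logistics SA (R1): 66% × 42% × 23% = 6.3756% of Brightpath Pharma AG.
Chain via Stonebridge Capital LLC → Orion Mining NL (R1): 71% × 93% × 25% = 16.5075% of Brightpath Pharma AG.
Direct interest in Brightpath Pharma AG: 12%.
Aggregating (R2): 6.3756% + 16.5075% + 12% = 34.8831%.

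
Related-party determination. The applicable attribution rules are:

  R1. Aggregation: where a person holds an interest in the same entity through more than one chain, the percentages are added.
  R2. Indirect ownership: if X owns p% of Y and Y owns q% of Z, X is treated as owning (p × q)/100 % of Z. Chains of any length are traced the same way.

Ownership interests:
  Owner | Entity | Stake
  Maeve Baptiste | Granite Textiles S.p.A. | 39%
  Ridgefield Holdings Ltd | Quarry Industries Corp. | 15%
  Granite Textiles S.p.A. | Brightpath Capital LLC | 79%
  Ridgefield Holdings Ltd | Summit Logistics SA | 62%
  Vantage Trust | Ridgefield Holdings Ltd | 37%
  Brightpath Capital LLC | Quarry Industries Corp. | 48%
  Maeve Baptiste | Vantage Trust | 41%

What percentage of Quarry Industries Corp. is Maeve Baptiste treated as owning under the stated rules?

17.0643%

Chain via Granite Textiles S.p.A. → Brightpath Capital LLC (R2): 39% × 79% × 48% = 14.7888% of Quarry Industries Corp.
Chain via Vantage Trust → Ridgefield Holdings Ltd (R2): 41% × 37% × 15% = 2.2755% of Quarry Industries Corp.
Aggregating (R1): 14.7888% + 2.2755% = 17.0643%.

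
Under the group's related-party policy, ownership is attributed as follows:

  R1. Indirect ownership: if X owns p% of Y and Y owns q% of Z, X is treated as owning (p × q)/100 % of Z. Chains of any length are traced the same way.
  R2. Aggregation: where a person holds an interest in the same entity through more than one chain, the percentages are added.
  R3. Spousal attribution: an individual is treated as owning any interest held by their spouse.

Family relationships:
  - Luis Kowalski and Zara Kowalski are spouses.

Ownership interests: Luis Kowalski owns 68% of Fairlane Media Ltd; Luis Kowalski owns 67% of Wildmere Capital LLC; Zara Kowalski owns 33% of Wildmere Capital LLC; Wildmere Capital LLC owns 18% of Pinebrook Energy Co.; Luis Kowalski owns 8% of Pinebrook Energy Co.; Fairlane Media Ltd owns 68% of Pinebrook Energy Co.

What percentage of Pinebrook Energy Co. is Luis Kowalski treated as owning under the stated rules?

By spousal attribution (R3), Luis Kowalski is treated as also owning Zara Kowalski's interest in Wildmere Capital LLC, giving 67% + 33% = 100%.
Chain via Fairlane Media Ltd (R1): 68% × 68% = 46.24% of Pinebrook Energy Co.
Chain via Wildmere Capital LLC (R1): 100% × 18% = 18% of Pinebrook Energy Co.
Direct interest in Pinebrook Energy Co: 8%.
Aggregating (R2): 46.24% + 18% + 8% = 72.24%.

72.24%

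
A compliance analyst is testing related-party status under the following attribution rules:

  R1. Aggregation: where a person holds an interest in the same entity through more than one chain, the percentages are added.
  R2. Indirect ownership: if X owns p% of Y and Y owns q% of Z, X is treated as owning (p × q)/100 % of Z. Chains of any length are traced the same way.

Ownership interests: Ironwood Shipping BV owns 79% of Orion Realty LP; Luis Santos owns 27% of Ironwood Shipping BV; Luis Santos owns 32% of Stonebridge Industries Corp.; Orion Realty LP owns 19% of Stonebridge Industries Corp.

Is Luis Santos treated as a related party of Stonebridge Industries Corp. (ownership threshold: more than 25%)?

Yes

Chain via Ironwood Shipping BV → Orion Realty LP (R2): 27% × 79% × 19% = 4.0527% of Stonebridge Industries Corp.
Direct interest in Stonebridge Industries Corp: 32%.
Aggregating (R1): 4.0527% + 32% = 36.0527%.
36.0527% exceeds the 25% threshold, so Luis is a related party to Stonebridge Industries Corp.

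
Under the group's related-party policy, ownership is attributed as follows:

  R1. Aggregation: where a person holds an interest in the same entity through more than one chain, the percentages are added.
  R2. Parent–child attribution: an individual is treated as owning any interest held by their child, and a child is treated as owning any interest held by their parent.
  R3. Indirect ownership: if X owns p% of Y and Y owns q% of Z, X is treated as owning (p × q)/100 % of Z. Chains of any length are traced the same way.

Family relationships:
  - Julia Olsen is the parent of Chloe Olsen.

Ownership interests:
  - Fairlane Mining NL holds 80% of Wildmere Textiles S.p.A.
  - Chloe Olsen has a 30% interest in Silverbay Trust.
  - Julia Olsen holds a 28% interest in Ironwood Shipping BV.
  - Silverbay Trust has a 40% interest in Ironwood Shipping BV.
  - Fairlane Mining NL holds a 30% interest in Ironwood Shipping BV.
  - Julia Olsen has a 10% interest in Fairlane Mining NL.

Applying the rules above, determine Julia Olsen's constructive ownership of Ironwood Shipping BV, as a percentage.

43%

By parent–child attribution (R2), Julia Olsen is treated as owning Chloe Olsen's 30% interest in Silverbay Trust.
Chain via Fairlane Mining NL (R3): 10% × 30% = 3% of Ironwood Shipping BV.
Direct interest in Ironwood Shipping BV: 28%.
Chain via Silverbay Trust (R3): 30% × 40% = 12% of Ironwood Shipping BV.
Aggregating (R1): 3% + 28% + 12% = 43%.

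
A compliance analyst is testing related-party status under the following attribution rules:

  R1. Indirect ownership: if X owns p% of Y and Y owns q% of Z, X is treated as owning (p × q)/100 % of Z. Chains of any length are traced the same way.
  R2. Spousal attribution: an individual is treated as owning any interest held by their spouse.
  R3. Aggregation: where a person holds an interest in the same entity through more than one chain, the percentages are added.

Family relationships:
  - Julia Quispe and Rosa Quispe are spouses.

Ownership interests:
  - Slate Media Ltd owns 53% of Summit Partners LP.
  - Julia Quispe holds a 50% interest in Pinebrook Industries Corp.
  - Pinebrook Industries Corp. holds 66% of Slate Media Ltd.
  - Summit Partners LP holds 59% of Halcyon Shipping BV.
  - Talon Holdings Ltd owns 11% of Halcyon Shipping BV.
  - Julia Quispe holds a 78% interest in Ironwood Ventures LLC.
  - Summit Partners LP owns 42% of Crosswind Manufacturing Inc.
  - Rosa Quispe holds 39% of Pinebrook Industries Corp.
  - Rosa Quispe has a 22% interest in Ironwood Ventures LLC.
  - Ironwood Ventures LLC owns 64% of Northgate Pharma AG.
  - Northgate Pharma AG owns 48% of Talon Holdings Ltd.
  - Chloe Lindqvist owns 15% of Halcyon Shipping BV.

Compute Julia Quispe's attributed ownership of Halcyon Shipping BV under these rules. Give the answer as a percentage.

By spousal attribution (R2), Julia Quispe is treated as also owning Rosa Quispe's interest in Ironwood Ventures LLC, giving 78% + 22% = 100%.
By spousal attribution (R2), Julia Quispe is treated as also owning Rosa Quispe's interest in Pinebrook Industries Corp, giving 50% + 39% = 89%.
Chain via Ironwood Ventures LLC → Northgate Pharma AG → Talon Holdings Ltd (R1): 100% × 64% × 48% × 11% = 3.3792% of Halcyon Shipping BV.
Chain via Pinebrook Industries Corp. → Slate Media Ltd → Summit Partners LP (R1): 89% × 66% × 53% × 59% = 18.367998% of Halcyon Shipping BV.
Aggregating (R3): 3.3792% + 18.367998% = 21.747198%.

21.747198%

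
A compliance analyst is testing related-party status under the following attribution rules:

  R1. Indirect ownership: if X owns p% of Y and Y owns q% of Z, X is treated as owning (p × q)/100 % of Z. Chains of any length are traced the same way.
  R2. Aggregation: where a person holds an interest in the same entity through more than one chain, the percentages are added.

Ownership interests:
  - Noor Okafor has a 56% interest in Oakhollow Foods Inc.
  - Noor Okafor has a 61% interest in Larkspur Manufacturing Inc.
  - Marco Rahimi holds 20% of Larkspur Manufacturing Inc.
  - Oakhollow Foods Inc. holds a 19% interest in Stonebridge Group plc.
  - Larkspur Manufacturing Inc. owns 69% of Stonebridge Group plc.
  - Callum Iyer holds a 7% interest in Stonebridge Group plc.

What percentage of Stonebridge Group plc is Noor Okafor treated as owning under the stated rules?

52.73%

Chain via Larkspur Manufacturing Inc. (R1): 61% × 69% = 42.09% of Stonebridge Group plc.
Chain via Oakhollow Foods Inc. (R1): 56% × 19% = 10.64% of Stonebridge Group plc.
Aggregating (R2): 42.09% + 10.64% = 52.73%.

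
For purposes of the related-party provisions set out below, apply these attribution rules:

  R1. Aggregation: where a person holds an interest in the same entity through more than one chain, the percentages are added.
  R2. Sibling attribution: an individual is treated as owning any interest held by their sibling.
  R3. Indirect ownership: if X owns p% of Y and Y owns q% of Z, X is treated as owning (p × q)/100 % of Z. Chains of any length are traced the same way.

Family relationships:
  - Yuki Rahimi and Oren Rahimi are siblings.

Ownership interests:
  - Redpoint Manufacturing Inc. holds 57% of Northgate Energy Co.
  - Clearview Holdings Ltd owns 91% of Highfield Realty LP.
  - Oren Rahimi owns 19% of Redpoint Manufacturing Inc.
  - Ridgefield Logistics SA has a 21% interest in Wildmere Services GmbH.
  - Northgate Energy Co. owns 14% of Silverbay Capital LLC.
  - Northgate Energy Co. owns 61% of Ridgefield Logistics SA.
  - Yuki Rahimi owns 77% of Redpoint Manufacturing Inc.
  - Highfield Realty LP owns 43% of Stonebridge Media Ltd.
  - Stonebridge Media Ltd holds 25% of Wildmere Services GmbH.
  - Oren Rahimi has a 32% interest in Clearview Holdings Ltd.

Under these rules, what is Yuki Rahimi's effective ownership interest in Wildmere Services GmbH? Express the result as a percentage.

10.140032%

By sibling attribution (R2), Yuki Rahimi is treated as also owning Oren Rahimi's interest in Redpoint Manufacturing Inc, giving 77% + 19% = 96%.
By sibling attribution (R2), Yuki Rahimi is treated as owning Oren Rahimi's 32% interest in Clearview Holdings Ltd.
Chain via Redpoint Manufacturing Inc. → Northgate Energy Co. → Ridgefield Logistics SA (R3): 96% × 57% × 61% × 21% = 7.009632% of Wildmere Services GmbH.
Chain via Clearview Holdings Ltd → Highfield Realty LP → Stonebridge Media Ltd (R3): 32% × 91% × 43% × 25% = 3.1304% of Wildmere Services GmbH.
Aggregating (R1): 7.009632% + 3.1304% = 10.140032%.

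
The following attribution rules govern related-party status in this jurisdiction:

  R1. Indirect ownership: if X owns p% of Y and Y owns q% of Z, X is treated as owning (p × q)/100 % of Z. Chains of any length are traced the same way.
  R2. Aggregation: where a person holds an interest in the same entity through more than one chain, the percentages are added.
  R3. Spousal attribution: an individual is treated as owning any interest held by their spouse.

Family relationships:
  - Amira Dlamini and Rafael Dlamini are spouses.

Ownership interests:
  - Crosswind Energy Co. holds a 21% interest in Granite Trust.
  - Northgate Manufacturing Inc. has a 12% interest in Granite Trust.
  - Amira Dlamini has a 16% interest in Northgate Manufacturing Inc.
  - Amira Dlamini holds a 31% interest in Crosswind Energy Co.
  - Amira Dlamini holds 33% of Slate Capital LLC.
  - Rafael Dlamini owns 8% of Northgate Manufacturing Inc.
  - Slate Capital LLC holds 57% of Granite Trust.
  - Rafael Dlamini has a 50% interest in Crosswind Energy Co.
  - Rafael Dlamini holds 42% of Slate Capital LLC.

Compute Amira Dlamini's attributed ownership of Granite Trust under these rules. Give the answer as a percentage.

By spousal attribution (R3), Amira Dlamini is treated as also owning Rafael Dlamini's interest in Northgate Manufacturing Inc, giving 16% + 8% = 24%.
By spousal attribution (R3), Amira Dlamini is treated as also owning Rafael Dlamini's interest in Slate Capital LLC, giving 33% + 42% = 75%.
By spousal attribution (R3), Amira Dlamini is treated as also owning Rafael Dlamini's interest in Crosswind Energy Co, giving 31% + 50% = 81%.
Chain via Northgate Manufacturing Inc. (R1): 24% × 12% = 2.88% of Granite Trust.
Chain via Slate Capital LLC (R1): 75% × 57% = 42.75% of Granite Trust.
Chain via Crosswind Energy Co. (R1): 81% × 21% = 17.01% of Granite Trust.
Aggregating (R2): 2.88% + 42.75% + 17.01% = 62.64%.

62.64%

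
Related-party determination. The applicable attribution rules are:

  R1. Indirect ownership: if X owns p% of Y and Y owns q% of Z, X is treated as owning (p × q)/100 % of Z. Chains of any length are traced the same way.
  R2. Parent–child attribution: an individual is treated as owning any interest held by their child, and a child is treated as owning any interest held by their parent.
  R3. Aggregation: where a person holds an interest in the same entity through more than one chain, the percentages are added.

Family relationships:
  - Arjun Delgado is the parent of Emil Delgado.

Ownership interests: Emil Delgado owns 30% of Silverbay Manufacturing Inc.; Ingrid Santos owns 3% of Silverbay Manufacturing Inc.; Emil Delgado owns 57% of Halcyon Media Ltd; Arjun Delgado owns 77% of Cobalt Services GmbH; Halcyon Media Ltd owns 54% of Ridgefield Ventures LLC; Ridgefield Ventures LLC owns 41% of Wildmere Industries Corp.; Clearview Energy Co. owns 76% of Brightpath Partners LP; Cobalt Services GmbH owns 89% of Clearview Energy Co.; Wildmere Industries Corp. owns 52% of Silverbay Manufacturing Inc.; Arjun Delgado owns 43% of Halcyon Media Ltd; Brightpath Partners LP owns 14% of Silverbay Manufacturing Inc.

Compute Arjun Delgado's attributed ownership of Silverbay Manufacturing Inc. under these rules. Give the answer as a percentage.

48.804392%

By parent–child attribution (R2), Arjun Delgado is treated as also owning Emil Delgado's interest in Halcyon Media Ltd, giving 43% + 57% = 100%.
By parent–child attribution (R2), Arjun Delgado is treated as owning Emil Delgado's 30% interest in Silverbay Manufacturing Inc.
Chain via Cobalt Services GmbH → Clearview Energy Co. → Brightpath Partners LP (R1): 77% × 89% × 76% × 14% = 7.291592% of Silverbay Manufacturing Inc.
Chain via Halcyon Media Ltd → Ridgefield Ventures LLC → Wildmere Industries Corp. (R1): 100% × 54% × 41% × 52% = 11.5128% of Silverbay Manufacturing Inc.
Direct interest in Silverbay Manufacturing Inc: 30%.
Aggregating (R3): 7.291592% + 11.5128% + 30% = 48.804392%.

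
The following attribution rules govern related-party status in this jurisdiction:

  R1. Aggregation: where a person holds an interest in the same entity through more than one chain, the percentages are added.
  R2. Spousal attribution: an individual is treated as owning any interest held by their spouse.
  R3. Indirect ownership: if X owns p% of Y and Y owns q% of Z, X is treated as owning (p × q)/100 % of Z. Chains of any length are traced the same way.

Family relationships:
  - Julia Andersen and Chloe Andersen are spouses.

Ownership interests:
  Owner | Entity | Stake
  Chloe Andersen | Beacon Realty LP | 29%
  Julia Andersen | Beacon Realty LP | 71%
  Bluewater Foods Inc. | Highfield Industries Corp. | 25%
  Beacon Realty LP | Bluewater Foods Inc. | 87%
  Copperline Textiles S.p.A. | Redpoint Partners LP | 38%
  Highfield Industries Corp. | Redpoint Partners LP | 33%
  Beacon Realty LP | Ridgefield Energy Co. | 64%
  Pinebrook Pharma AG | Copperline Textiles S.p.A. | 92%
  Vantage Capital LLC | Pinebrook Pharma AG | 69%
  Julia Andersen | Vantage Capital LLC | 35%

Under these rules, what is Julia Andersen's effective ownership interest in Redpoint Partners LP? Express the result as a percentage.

15.62034%

By spousal attribution (R2), Julia Andersen is treated as also owning Chloe Andersen's interest in Beacon Realty LP, giving 71% + 29% = 100%.
Chain via Beacon Realty LP → Bluewater Foods Inc. → Highfield Industries Corp. (R3): 100% × 87% × 25% × 33% = 7.1775% of Redpoint Partners LP.
Chain via Vantage Capital LLC → Pinebrook Pharma AG → Copperline Textiles S.p.A. (R3): 35% × 69% × 92% × 38% = 8.44284% of Redpoint Partners LP.
Aggregating (R1): 7.1775% + 8.44284% = 15.62034%.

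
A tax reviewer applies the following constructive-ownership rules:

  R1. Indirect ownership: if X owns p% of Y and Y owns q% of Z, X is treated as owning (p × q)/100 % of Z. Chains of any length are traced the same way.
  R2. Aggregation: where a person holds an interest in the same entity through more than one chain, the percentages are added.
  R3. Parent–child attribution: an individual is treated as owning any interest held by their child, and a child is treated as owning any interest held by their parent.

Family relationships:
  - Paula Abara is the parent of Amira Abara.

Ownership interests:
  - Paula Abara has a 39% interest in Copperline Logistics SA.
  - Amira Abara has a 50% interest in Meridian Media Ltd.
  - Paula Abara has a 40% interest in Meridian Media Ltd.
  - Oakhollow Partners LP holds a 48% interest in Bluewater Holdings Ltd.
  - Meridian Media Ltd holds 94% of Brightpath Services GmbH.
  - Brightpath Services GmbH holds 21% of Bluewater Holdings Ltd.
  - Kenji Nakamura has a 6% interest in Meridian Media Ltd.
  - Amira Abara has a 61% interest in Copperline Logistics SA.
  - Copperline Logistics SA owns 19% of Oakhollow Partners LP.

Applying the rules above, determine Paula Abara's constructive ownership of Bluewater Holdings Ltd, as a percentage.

26.886%

By parent–child attribution (R3), Paula Abara is treated as also owning Amira Abara's interest in Meridian Media Ltd, giving 40% + 50% = 90%.
By parent–child attribution (R3), Paula Abara is treated as also owning Amira Abara's interest in Copperline Logistics SA, giving 39% + 61% = 100%.
Chain via Meridian Media Ltd → Brightpath Services GmbH (R1): 90% × 94% × 21% = 17.766% of Bluewater Holdings Ltd.
Chain via Copperline Logistics SA → Oakhollow Partners LP (R1): 100% × 19% × 48% = 9.12% of Bluewater Holdings Ltd.
Aggregating (R2): 17.766% + 9.12% = 26.886%.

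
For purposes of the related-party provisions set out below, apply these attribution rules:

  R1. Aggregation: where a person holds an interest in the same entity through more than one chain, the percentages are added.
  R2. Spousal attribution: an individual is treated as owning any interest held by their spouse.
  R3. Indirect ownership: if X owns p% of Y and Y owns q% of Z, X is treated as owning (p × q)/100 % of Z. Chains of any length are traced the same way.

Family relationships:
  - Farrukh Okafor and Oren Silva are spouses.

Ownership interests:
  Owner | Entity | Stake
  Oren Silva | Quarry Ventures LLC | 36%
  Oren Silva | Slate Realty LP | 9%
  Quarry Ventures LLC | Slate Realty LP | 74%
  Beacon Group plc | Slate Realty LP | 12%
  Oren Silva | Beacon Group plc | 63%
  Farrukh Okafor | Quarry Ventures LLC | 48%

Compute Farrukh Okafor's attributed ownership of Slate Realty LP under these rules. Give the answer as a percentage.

By spousal attribution (R2), Farrukh Okafor is treated as also owning Oren Silva's interest in Quarry Ventures LLC, giving 48% + 36% = 84%.
By spousal attribution (R2), Farrukh Okafor is treated as owning Oren Silva's 63% interest in Beacon Group plc.
By spousal attribution (R2), Farrukh Okafor is treated as owning Oren Silva's 9% interest in Slate Realty LP.
Chain via Quarry Ventures LLC (R3): 84% × 74% = 62.16% of Slate Realty LP.
Chain via Beacon Group plc (R3): 63% × 12% = 7.56% of Slate Realty LP.
Direct interest in Slate Realty LP: 9%.
Aggregating (R1): 62.16% + 7.56% + 9% = 78.72%.

78.72%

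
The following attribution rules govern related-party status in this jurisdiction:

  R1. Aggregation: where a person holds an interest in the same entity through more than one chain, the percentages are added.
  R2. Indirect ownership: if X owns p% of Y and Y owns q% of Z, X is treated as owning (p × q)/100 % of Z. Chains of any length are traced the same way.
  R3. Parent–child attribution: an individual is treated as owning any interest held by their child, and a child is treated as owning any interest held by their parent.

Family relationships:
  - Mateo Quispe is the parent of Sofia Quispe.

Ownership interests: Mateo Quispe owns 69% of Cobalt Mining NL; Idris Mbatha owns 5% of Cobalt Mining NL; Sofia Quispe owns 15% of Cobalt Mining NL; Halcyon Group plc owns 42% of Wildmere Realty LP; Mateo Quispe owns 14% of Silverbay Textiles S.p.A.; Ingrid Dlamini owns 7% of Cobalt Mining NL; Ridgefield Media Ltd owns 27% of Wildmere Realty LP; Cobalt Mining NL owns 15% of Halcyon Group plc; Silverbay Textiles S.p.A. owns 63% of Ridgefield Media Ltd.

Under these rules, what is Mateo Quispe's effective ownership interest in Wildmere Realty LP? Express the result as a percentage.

By parent–child attribution (R3), Mateo Quispe is treated as also owning Sofia Quispe's interest in Cobalt Mining NL, giving 69% + 15% = 84%.
Chain via Silverbay Textiles S.p.A. → Ridgefield Media Ltd (R2): 14% × 63% × 27% = 2.3814% of Wildmere Realty LP.
Chain via Cobalt Mining NL → Halcyon Group plc (R2): 84% × 15% × 42% = 5.292% of Wildmere Realty LP.
Aggregating (R1): 2.3814% + 5.292% = 7.6734%.

7.6734%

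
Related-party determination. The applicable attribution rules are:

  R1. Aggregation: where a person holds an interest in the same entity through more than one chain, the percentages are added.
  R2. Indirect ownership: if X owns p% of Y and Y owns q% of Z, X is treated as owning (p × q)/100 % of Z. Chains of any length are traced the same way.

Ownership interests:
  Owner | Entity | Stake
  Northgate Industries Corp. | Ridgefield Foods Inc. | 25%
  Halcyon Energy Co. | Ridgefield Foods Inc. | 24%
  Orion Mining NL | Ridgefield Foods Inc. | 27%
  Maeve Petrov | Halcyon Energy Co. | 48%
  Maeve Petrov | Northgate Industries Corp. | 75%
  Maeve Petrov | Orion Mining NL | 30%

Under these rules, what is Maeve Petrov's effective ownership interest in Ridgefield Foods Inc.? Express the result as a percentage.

38.37%

Chain via Northgate Industries Corp. (R2): 75% × 25% = 18.75% of Ridgefield Foods Inc.
Chain via Orion Mining NL (R2): 30% × 27% = 8.1% of Ridgefield Foods Inc.
Chain via Halcyon Energy Co. (R2): 48% × 24% = 11.52% of Ridgefield Foods Inc.
Aggregating (R1): 18.75% + 8.1% + 11.52% = 38.37%.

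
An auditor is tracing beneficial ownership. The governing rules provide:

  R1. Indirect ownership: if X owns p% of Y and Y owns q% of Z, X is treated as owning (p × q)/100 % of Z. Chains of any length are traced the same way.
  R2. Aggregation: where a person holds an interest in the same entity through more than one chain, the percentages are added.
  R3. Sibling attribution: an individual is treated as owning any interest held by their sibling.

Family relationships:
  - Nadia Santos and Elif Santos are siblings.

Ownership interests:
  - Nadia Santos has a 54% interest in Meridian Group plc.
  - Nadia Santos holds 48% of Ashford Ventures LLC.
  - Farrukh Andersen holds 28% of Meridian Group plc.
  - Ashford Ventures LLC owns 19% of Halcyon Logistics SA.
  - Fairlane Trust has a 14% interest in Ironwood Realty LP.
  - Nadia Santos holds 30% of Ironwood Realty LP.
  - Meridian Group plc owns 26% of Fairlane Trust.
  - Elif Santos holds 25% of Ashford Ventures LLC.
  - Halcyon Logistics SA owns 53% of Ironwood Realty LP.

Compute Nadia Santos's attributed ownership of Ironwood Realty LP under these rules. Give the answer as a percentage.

By sibling attribution (R3), Nadia Santos is treated as also owning Elif Santos's interest in Ashford Ventures LLC, giving 48% + 25% = 73%.
Chain via Meridian Group plc → Fairlane Trust (R1): 54% × 26% × 14% = 1.9656% of Ironwood Realty LP.
Chain via Ashford Ventures LLC → Halcyon Logistics SA (R1): 73% × 19% × 53% = 7.3511% of Ironwood Realty LP.
Direct interest in Ironwood Realty LP: 30%.
Aggregating (R2): 1.9656% + 7.3511% + 30% = 39.3167%.

39.3167%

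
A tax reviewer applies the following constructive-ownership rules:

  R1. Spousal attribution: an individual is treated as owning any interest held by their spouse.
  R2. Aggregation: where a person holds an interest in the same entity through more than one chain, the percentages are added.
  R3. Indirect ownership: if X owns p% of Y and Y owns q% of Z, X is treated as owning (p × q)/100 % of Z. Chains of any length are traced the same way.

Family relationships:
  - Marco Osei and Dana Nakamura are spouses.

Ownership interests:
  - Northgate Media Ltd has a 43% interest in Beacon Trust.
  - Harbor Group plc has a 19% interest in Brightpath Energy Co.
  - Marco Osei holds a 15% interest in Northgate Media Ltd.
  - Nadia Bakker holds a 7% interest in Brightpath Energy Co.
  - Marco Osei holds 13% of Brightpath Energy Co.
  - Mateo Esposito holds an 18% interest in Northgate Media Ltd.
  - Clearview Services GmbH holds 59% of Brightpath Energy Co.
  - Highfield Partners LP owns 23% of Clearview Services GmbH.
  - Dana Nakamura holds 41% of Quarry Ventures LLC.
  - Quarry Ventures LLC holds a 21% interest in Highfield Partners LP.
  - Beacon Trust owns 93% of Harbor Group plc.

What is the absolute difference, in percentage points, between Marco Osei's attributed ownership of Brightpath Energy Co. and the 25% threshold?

9.691908

By spousal attribution (R1), Marco Osei is treated as owning Dana Nakamura's 41% interest in Quarry Ventures LLC.
Chain via Northgate Media Ltd → Beacon Trust → Harbor Group plc (R3): 15% × 43% × 93% × 19% = 1.139715% of Brightpath Energy Co.
Direct interest in Brightpath Energy Co: 13%.
Chain via Quarry Ventures LLC → Highfield Partners LP → Clearview Services GmbH (R3): 41% × 21% × 23% × 59% = 1.168377% of Brightpath Energy Co.
Aggregating (R2): 1.139715% + 13% + 1.168377% = 15.308092%.
15.308092% falls short of the 25% threshold by 9.691908 percentage points.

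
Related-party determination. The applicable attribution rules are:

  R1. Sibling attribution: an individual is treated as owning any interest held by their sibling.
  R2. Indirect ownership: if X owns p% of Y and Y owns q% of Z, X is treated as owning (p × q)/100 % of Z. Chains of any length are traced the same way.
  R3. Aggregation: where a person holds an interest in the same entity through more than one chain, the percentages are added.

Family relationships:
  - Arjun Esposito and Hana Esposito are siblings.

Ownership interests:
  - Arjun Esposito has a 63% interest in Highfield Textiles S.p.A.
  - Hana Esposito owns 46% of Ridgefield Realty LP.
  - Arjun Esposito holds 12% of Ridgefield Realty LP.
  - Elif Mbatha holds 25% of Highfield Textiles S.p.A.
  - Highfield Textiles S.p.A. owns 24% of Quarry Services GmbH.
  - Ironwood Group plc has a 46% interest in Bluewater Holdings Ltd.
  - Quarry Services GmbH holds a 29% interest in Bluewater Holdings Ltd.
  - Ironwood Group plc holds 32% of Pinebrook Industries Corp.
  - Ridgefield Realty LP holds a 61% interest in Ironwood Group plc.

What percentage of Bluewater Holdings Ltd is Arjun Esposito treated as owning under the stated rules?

By sibling attribution (R1), Arjun Esposito is treated as also owning Hana Esposito's interest in Ridgefield Realty LP, giving 12% + 46% = 58%.
Chain via Highfield Textiles S.p.A. → Quarry Services GmbH (R2): 63% × 24% × 29% = 4.3848% of Bluewater Holdings Ltd.
Chain via Ridgefield Realty LP → Ironwood Group plc (R2): 58% × 61% × 46% = 16.2748% of Bluewater Holdings Ltd.
Aggregating (R3): 4.3848% + 16.2748% = 20.6596%.

20.6596%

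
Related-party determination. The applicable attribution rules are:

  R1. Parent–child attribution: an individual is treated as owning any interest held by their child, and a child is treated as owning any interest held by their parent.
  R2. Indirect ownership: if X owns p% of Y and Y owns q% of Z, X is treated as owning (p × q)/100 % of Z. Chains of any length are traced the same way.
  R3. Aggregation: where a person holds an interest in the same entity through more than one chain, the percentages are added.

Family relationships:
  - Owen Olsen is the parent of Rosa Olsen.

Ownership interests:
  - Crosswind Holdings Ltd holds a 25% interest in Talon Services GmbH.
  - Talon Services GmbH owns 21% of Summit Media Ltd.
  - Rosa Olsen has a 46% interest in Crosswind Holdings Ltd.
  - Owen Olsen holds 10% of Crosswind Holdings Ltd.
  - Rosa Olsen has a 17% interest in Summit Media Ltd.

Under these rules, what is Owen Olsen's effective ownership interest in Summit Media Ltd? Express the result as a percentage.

19.94%

By parent–child attribution (R1), Owen Olsen is treated as also owning Rosa Olsen's interest in Crosswind Holdings Ltd, giving 10% + 46% = 56%.
By parent–child attribution (R1), Owen Olsen is treated as owning Rosa Olsen's 17% interest in Summit Media Ltd.
Chain via Crosswind Holdings Ltd → Talon Services GmbH (R2): 56% × 25% × 21% = 2.94% of Summit Media Ltd.
Direct interest in Summit Media Ltd: 17%.
Aggregating (R3): 2.94% + 17% = 19.94%.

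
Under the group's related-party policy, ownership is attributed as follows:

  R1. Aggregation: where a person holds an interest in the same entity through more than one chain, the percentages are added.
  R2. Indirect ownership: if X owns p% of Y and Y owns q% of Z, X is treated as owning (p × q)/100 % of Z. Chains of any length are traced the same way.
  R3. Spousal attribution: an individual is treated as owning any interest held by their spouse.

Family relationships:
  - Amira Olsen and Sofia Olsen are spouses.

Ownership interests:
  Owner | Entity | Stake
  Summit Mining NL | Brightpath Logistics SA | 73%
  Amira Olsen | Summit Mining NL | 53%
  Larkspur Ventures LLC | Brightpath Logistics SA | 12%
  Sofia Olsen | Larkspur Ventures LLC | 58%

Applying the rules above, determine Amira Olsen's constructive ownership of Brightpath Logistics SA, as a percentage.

By spousal attribution (R3), Amira Olsen is treated as owning Sofia Olsen's 58% interest in Larkspur Ventures LLC.
Chain via Summit Mining NL (R2): 53% × 73% = 38.69% of Brightpath Logistics SA.
Chain via Larkspur Ventures LLC (R2): 58% × 12% = 6.96% of Brightpath Logistics SA.
Aggregating (R1): 38.69% + 6.96% = 45.65%.

45.65%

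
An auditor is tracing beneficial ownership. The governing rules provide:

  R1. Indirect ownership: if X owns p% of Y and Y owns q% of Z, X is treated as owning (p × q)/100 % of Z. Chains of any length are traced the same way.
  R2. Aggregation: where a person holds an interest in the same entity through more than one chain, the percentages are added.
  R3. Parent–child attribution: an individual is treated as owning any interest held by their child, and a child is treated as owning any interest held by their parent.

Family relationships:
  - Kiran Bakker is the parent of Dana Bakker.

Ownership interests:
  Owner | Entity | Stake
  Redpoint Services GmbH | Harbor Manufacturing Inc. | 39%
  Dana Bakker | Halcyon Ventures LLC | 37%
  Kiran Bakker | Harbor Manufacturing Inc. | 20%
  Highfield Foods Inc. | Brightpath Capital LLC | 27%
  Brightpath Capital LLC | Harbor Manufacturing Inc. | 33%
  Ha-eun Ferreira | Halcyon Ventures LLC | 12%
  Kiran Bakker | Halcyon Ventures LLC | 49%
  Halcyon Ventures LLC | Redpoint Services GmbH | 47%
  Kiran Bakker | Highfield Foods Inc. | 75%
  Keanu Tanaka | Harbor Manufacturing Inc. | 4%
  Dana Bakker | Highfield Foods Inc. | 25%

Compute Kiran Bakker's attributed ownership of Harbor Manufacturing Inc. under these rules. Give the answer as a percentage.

By parent–child attribution (R3), Kiran Bakker is treated as also owning Dana Bakker's interest in Highfield Foods Inc, giving 75% + 25% = 100%.
By parent–child attribution (R3), Kiran Bakker is treated as also owning Dana Bakker's interest in Halcyon Ventures LLC, giving 49% + 37% = 86%.
Chain via Highfield Foods Inc. → Brightpath Capital LLC (R1): 100% × 27% × 33% = 8.91% of Harbor Manufacturing Inc.
Chain via Halcyon Ventures LLC → Redpoint Services GmbH (R1): 86% × 47% × 39% = 15.7638% of Harbor Manufacturing Inc.
Direct interest in Harbor Manufacturing Inc: 20%.
Aggregating (R2): 8.91% + 15.7638% + 20% = 44.6738%.

44.6738%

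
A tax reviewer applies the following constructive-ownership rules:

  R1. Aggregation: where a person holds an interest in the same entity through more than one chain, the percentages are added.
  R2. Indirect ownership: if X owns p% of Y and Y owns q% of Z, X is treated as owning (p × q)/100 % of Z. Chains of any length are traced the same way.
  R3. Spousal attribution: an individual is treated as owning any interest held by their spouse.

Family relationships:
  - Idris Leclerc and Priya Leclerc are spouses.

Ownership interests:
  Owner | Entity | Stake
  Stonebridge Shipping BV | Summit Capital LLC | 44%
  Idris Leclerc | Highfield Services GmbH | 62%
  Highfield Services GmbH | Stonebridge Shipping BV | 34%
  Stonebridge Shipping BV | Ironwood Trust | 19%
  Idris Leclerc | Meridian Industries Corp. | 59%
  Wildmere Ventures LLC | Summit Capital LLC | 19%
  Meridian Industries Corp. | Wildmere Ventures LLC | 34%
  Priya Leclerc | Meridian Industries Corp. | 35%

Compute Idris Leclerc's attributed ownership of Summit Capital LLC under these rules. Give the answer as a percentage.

15.3476%

By spousal attribution (R3), Idris Leclerc is treated as also owning Priya Leclerc's interest in Meridian Industries Corp, giving 59% + 35% = 94%.
Chain via Meridian Industries Corp. → Wildmere Ventures LLC (R2): 94% × 34% × 19% = 6.0724% of Summit Capital LLC.
Chain via Highfield Services GmbH → Stonebridge Shipping BV (R2): 62% × 34% × 44% = 9.2752% of Summit Capital LLC.
Aggregating (R1): 6.0724% + 9.2752% = 15.3476%.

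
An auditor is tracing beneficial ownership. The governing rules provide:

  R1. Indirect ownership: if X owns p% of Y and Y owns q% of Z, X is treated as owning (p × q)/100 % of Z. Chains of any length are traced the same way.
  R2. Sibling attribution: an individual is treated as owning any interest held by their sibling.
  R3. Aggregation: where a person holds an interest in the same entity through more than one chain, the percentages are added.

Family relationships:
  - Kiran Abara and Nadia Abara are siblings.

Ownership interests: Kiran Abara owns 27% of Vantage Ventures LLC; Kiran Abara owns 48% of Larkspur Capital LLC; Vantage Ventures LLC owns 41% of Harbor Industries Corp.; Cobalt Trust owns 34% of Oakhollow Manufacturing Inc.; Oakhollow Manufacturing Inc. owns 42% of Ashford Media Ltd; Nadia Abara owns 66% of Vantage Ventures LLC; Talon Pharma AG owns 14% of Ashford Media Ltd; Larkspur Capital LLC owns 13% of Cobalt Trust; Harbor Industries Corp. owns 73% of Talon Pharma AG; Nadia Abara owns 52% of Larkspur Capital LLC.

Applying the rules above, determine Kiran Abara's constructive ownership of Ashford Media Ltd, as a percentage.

5.753286%

By sibling attribution (R2), Kiran Abara is treated as also owning Nadia Abara's interest in Vantage Ventures LLC, giving 27% + 66% = 93%.
By sibling attribution (R2), Kiran Abara is treated as also owning Nadia Abara's interest in Larkspur Capital LLC, giving 48% + 52% = 100%.
Chain via Vantage Ventures LLC → Harbor Industries Corp. → Talon Pharma AG (R1): 93% × 41% × 73% × 14% = 3.896886% of Ashford Media Ltd.
Chain via Larkspur Capital LLC → Cobalt Trust → Oakhollow Manufacturing Inc. (R1): 100% × 13% × 34% × 42% = 1.8564% of Ashford Media Ltd.
Aggregating (R3): 3.896886% + 1.8564% = 5.753286%.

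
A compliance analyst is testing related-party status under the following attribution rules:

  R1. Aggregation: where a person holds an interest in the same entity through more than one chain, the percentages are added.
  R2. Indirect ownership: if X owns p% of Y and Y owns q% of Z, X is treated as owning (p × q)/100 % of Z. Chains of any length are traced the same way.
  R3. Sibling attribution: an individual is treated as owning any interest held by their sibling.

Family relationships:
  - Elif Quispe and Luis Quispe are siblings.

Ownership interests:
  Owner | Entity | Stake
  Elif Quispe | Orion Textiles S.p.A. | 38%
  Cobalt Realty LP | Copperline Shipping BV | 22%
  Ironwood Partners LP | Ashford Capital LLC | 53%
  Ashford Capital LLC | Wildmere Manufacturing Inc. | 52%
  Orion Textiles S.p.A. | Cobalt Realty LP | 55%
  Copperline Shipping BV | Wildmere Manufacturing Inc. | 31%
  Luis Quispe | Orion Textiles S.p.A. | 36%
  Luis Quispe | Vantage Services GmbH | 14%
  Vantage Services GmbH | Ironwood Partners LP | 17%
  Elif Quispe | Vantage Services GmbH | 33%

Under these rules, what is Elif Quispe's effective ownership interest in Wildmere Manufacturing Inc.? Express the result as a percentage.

By sibling attribution (R3), Elif Quispe is treated as also owning Luis Quispe's interest in Vantage Services GmbH, giving 33% + 14% = 47%.
By sibling attribution (R3), Elif Quispe is treated as also owning Luis Quispe's interest in Orion Textiles S.p.A, giving 38% + 36% = 74%.
Chain via Vantage Services GmbH → Ironwood Partners LP → Ashford Capital LLC (R2): 47% × 17% × 53% × 52% = 2.202044% of Wildmere Manufacturing Inc.
Chain via Orion Textiles S.p.A. → Cobalt Realty LP → Copperline Shipping BV (R2): 74% × 55% × 22% × 31% = 2.77574% of Wildmere Manufacturing Inc.
Aggregating (R1): 2.202044% + 2.77574% = 4.977784%.

4.977784%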